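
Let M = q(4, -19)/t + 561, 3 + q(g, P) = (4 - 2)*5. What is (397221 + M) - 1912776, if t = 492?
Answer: -745377041/492 ≈ -1.5150e+6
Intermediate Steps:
q(g, P) = 7 (q(g, P) = -3 + (4 - 2)*5 = -3 + 2*5 = -3 + 10 = 7)
M = 276019/492 (M = 7/492 + 561 = 276019/492 ≈ 561.01)
(397221 + M) - 1912776 = (397221 + 276019/492) - 1912776 = 195708751/492 - 1912776 = -745377041/492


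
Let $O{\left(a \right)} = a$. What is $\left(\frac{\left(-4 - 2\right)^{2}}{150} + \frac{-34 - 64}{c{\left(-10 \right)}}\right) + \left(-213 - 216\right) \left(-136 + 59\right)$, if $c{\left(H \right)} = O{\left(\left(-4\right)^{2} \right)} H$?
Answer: $\frac{13213541}{400} \approx 33034.0$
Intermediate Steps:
$c{\left(H \right)} = 16 H$ ($c{\left(H \right)} = \left(-4\right)^{2} H = 16 H$)
$\left(\frac{\left(-4 - 2\right)^{2}}{150} + \frac{-34 - 64}{c{\left(-10 \right)}}\right) + \left(-213 - 216\right) \left(-136 + 59\right) = \left(\frac{\left(-4 - 2\right)^{2}}{150} + \frac{-34 - 64}{16 \left(-10\right)}\right) + \left(-213 - 216\right) \left(-136 + 59\right) = \left(\left(-6\right)^{2} \cdot \frac{1}{150} + \frac{-34 - 64}{-160}\right) - -33033 = \left(36 \cdot \frac{1}{150} - - \frac{49}{80}\right) + 33033 = \left(\frac{6}{25} + \frac{49}{80}\right) + 33033 = \frac{341}{400} + 33033 = \frac{13213541}{400}$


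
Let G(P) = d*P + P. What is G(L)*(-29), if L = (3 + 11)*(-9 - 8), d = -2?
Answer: -6902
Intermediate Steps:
L = -238 (L = 14*(-17) = -238)
G(P) = -P (G(P) = -2*P + P = -P)
G(L)*(-29) = -1*(-238)*(-29) = 238*(-29) = -6902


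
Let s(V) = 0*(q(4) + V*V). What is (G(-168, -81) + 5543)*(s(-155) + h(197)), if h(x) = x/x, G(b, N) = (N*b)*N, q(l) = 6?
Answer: -1096705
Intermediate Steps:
G(b, N) = b*N²
h(x) = 1
s(V) = 0 (s(V) = 0*(6 + V*V) = 0*(6 + V²) = 0)
(G(-168, -81) + 5543)*(s(-155) + h(197)) = (-168*(-81)² + 5543)*(0 + 1) = (-168*6561 + 5543)*1 = (-1102248 + 5543)*1 = -1096705*1 = -1096705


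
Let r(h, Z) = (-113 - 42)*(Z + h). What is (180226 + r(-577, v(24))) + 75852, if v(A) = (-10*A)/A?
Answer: 347063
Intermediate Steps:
v(A) = -10
r(h, Z) = -155*Z - 155*h (r(h, Z) = -155*(Z + h) = -155*Z - 155*h)
(180226 + r(-577, v(24))) + 75852 = (180226 + (-155*(-10) - 155*(-577))) + 75852 = (180226 + (1550 + 89435)) + 75852 = (180226 + 90985) + 75852 = 271211 + 75852 = 347063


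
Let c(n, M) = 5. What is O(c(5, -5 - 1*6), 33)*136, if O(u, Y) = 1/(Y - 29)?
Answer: 34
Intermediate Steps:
O(u, Y) = 1/(-29 + Y)
O(c(5, -5 - 1*6), 33)*136 = 136/(-29 + 33) = 136/4 = (1/4)*136 = 34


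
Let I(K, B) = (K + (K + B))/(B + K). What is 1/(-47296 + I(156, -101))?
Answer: -55/2601069 ≈ -2.1145e-5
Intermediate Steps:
I(K, B) = (B + 2*K)/(B + K) (I(K, B) = (K + (B + K))/(B + K) = (B + 2*K)/(B + K))
1/(-47296 + I(156, -101)) = 1/(-47296 + (-101 + 2*156)/(-101 + 156)) = 1/(-47296 + (-101 + 312)/55) = 1/(-47296 + (1/55)*211) = 1/(-47296 + 211/55) = 1/(-2601069/55) = -55/2601069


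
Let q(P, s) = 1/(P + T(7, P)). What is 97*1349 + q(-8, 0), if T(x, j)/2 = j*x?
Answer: 15702359/120 ≈ 1.3085e+5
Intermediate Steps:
T(x, j) = 2*j*x (T(x, j) = 2*(j*x) = 2*j*x)
q(P, s) = 1/(15*P) (q(P, s) = 1/(P + 2*P*7) = 1/(P + 14*P) = 1/(15*P))
97*1349 + q(-8, 0) = 97*1349 + (1/15)/(-8) = 130853 + (1/15)*(-⅛) = 130853 - 1/120 = 15702359/120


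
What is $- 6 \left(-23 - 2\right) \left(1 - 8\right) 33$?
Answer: $-34650$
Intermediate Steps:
$- 6 \left(-23 - 2\right) \left(1 - 8\right) 33 = - 6 \left(\left(-25\right) \left(-7\right)\right) 33 = \left(-6\right) 175 \cdot 33 = \left(-1050\right) 33 = -34650$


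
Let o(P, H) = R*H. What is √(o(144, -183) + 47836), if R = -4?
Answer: 2*√12142 ≈ 220.38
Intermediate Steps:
o(P, H) = -4*H
√(o(144, -183) + 47836) = √(-4*(-183) + 47836) = √(732 + 47836) = √48568 = 2*√12142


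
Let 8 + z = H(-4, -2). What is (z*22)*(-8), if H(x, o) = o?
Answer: 1760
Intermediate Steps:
z = -10 (z = -8 - 2 = -10)
(z*22)*(-8) = -10*22*(-8) = -220*(-8) = 1760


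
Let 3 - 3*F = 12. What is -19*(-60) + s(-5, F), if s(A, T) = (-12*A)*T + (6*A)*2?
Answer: 900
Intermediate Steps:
F = -3 (F = 1 - ⅓*12 = 1 - 4 = -3)
s(A, T) = 12*A - 12*A*T (s(A, T) = -12*A*T + 12*A = 12*A - 12*A*T)
-19*(-60) + s(-5, F) = -19*(-60) + 12*(-5)*(1 - 1*(-3)) = 1140 + 12*(-5)*(1 + 3) = 1140 + 12*(-5)*4 = 1140 - 240 = 900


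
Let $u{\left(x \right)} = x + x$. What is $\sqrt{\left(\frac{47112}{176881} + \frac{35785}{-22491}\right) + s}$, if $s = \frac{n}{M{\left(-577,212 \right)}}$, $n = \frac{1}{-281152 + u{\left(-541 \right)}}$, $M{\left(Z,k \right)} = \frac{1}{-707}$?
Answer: $\frac{i \sqrt{1453201177839882967458510}}{1048358475234} \approx 1.1499 i$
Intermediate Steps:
$u{\left(x \right)} = 2 x$
$M{\left(Z,k \right)} = - \frac{1}{707}$
$n = - \frac{1}{282234}$ ($n = \frac{1}{-281152 + 2 \left(-541\right)} = \frac{1}{-281152 - 1082} = \frac{1}{-282234} = - \frac{1}{282234} \approx -3.5432 \cdot 10^{-6}$)
$s = \frac{707}{282234}$ ($s = - \frac{1}{282234 \left(- \frac{1}{707}\right)} = \left(- \frac{1}{282234}\right) \left(-707\right) = \frac{707}{282234} \approx 0.002505$)
$\sqrt{\left(\frac{47112}{176881} + \frac{35785}{-22491}\right) + s} = \sqrt{\left(\frac{47112}{176881} + \frac{35785}{-22491}\right) + \frac{707}{282234}} = \sqrt{\left(47112 \cdot \frac{1}{176881} + 35785 \left(- \frac{1}{22491}\right)\right) + \frac{707}{282234}} = \sqrt{\left(\frac{47112}{176881} - \frac{2105}{1323}\right) + \frac{707}{282234}} = \sqrt{- \frac{310005329}{234013563} + \frac{707}{282234}} = \sqrt{- \frac{29109532145315}{22015527979914}} = \frac{i \sqrt{1453201177839882967458510}}{1048358475234}$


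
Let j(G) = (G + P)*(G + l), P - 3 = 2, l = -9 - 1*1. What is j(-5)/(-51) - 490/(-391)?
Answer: 490/391 ≈ 1.2532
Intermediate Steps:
l = -10 (l = -9 - 1 = -10)
P = 5 (P = 3 + 2 = 5)
j(G) = (-10 + G)*(5 + G) (j(G) = (G + 5)*(G - 10) = (5 + G)*(-10 + G) = (-10 + G)*(5 + G))
j(-5)/(-51) - 490/(-391) = (-50 + (-5)² - 5*(-5))/(-51) - 490/(-391) = (-50 + 25 + 25)*(-1/51) - 490*(-1/391) = 0*(-1/51) + 490/391 = 0 + 490/391 = 490/391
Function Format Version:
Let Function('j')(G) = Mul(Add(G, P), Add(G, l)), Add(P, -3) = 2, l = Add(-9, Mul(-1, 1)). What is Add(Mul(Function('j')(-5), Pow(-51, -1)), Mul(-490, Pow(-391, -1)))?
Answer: Rational(490, 391) ≈ 1.2532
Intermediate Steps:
l = -10 (l = Add(-9, -1) = -10)
P = 5 (P = Add(3, 2) = 5)
Function('j')(G) = Mul(Add(-10, G), Add(5, G)) (Function('j')(G) = Mul(Add(G, 5), Add(G, -10)) = Mul(Add(5, G), Add(-10, G)) = Mul(Add(-10, G), Add(5, G)))
Add(Mul(Function('j')(-5), Pow(-51, -1)), Mul(-490, Pow(-391, -1))) = Add(Mul(Add(-50, Pow(-5, 2), Mul(-5, -5)), Pow(-51, -1)), Mul(-490, Pow(-391, -1))) = Add(Mul(Add(-50, 25, 25), Rational(-1, 51)), Mul(-490, Rational(-1, 391))) = Add(Mul(0, Rational(-1, 51)), Rational(490, 391)) = Add(0, Rational(490, 391)) = Rational(490, 391)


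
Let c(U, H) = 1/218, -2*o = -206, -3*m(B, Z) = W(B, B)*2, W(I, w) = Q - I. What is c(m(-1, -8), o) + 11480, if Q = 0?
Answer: 2502641/218 ≈ 11480.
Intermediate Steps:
W(I, w) = -I (W(I, w) = 0 - I = -I)
m(B, Z) = 2*B/3 (m(B, Z) = -(-B)*2/3 = -(-2)*B/3 = 2*B/3)
o = 103 (o = -½*(-206) = 103)
c(U, H) = 1/218
c(m(-1, -8), o) + 11480 = 1/218 + 11480 = 2502641/218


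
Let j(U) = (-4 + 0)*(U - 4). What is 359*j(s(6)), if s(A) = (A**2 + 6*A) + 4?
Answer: -103392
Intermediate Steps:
s(A) = 4 + A**2 + 6*A
j(U) = 16 - 4*U (j(U) = -4*(-4 + U) = 16 - 4*U)
359*j(s(6)) = 359*(16 - 4*(4 + 6**2 + 6*6)) = 359*(16 - 4*(4 + 36 + 36)) = 359*(16 - 4*76) = 359*(16 - 304) = 359*(-288) = -103392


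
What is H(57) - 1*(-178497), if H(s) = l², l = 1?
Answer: 178498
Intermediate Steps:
H(s) = 1 (H(s) = 1² = 1)
H(57) - 1*(-178497) = 1 - 1*(-178497) = 1 + 178497 = 178498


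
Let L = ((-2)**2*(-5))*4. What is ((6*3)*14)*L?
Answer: -20160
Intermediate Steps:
L = -80 (L = (4*(-5))*4 = -20*4 = -80)
((6*3)*14)*L = ((6*3)*14)*(-80) = (18*14)*(-80) = 252*(-80) = -20160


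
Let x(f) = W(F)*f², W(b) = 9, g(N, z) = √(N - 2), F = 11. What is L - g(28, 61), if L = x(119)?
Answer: 127449 - √26 ≈ 1.2744e+5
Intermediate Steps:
g(N, z) = √(-2 + N)
x(f) = 9*f²
L = 127449 (L = 9*119² = 9*14161 = 127449)
L - g(28, 61) = 127449 - √(-2 + 28) = 127449 - √26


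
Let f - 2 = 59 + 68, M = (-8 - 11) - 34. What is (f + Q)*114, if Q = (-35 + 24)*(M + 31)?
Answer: 42294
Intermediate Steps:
M = -53 (M = -19 - 34 = -53)
f = 129 (f = 2 + (59 + 68) = 2 + 127 = 129)
Q = 242 (Q = (-35 + 24)*(-53 + 31) = -11*(-22) = 242)
(f + Q)*114 = (129 + 242)*114 = 371*114 = 42294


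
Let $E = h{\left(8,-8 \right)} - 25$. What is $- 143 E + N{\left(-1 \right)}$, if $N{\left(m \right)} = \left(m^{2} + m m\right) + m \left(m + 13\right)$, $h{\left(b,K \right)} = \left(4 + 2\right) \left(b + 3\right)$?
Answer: $-5873$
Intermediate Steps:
$h{\left(b,K \right)} = 18 + 6 b$ ($h{\left(b,K \right)} = 6 \left(3 + b\right) = 18 + 6 b$)
$N{\left(m \right)} = 2 m^{2} + m \left(13 + m\right)$ ($N{\left(m \right)} = \left(m^{2} + m^{2}\right) + m \left(13 + m\right) = 2 m^{2} + m \left(13 + m\right)$)
$E = 41$ ($E = \left(18 + 6 \cdot 8\right) - 25 = \left(18 + 48\right) - 25 = 66 - 25 = 41$)
$- 143 E + N{\left(-1 \right)} = \left(-143\right) 41 - \left(13 + 3 \left(-1\right)\right) = -5863 - \left(13 - 3\right) = -5863 - 10 = -5873$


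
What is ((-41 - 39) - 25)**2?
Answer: 11025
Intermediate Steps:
((-41 - 39) - 25)**2 = (-80 - 25)**2 = (-105)**2 = 11025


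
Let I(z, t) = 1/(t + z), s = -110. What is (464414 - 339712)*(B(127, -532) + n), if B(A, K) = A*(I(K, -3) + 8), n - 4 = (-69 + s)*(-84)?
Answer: 1071169354766/535 ≈ 2.0022e+9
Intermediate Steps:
n = 15040 (n = 4 + (-69 - 110)*(-84) = 4 - 179*(-84) = 4 + 15036 = 15040)
B(A, K) = A*(8 + 1/(-3 + K)) (B(A, K) = A*(1/(-3 + K) + 8) = A*(8 + 1/(-3 + K)))
(464414 - 339712)*(B(127, -532) + n) = (464414 - 339712)*(127*(-23 + 8*(-532))/(-3 - 532) + 15040) = 124702*(127*(-23 - 4256)/(-535) + 15040) = 124702*(127*(-1/535)*(-4279) + 15040) = 124702*(543433/535 + 15040) = 124702*(8589833/535) = 1071169354766/535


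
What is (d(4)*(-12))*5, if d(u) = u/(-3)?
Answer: 80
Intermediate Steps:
d(u) = -u/3 (d(u) = u*(-1/3) = -u/3)
(d(4)*(-12))*5 = (-1/3*4*(-12))*5 = -4/3*(-12)*5 = 16*5 = 80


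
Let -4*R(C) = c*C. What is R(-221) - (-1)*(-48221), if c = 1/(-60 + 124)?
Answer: -12344355/256 ≈ -48220.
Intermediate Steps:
c = 1/64 ≈ 0.015625
R(C) = -C/256
R(-221) - (-1)*(-48221) = -1/256*(-221) - (-1)*(-48221) = 221/256 - 1*48221 = 221/256 - 48221 = -12344355/256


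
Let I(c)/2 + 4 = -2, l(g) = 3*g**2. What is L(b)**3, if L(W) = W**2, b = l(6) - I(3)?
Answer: 2985984000000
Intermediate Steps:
I(c) = -12 (I(c) = -8 + 2*(-2) = -8 - 4 = -12)
b = 120 (b = 3*6**2 - 1*(-12) = 3*36 + 12 = 108 + 12 = 120)
L(b)**3 = (120**2)**3 = 14400**3 = 2985984000000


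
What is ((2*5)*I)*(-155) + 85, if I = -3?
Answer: 4735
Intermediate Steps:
((2*5)*I)*(-155) + 85 = ((2*5)*(-3))*(-155) + 85 = (10*(-3))*(-155) + 85 = -30*(-155) + 85 = 4650 + 85 = 4735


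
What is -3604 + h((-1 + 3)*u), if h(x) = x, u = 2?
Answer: -3600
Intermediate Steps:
-3604 + h((-1 + 3)*u) = -3604 + (-1 + 3)*2 = -3604 + 2*2 = -3604 + 4 = -3600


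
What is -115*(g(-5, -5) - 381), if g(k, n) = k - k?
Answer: 43815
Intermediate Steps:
g(k, n) = 0
-115*(g(-5, -5) - 381) = -115*(0 - 381) = -115*(-381) = 43815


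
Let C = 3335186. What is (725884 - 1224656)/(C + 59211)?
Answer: -498772/3394397 ≈ -0.14694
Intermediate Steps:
(725884 - 1224656)/(C + 59211) = (725884 - 1224656)/(3335186 + 59211) = -498772/3394397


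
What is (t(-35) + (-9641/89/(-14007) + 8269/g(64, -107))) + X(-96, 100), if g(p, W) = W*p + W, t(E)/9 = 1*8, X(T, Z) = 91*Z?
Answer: 79513410642548/8670262965 ≈ 9170.8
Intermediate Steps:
t(E) = 72 (t(E) = 9*(1*8) = 9*8 = 72)
g(p, W) = W + W*p
(t(-35) + (-9641/89/(-14007) + 8269/g(64, -107))) + X(-96, 100) = (72 + (-9641/89/(-14007) + 8269/((-107*(1 + 64))))) + 91*100 = (72 + (-9641*1/89*(-1/14007) + 8269/((-107*65)))) + 9100 = (72 + (-9641/89*(-1/14007) + 8269/(-6955))) + 9100 = (72 + (9641/1246623 + 8269*(-1/6955))) + 9100 = (72 + (9641/1246623 - 8269/6955)) + 9100 = (72 - 10241272432/8670262965) + 9100 = 614017661048/8670262965 + 9100 = 79513410642548/8670262965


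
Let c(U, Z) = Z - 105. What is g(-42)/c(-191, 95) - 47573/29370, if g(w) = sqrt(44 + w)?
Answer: -47573/29370 - sqrt(2)/10 ≈ -1.7612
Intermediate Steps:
c(U, Z) = -105 + Z
g(-42)/c(-191, 95) - 47573/29370 = sqrt(44 - 42)/(-105 + 95) - 47573/29370 = sqrt(2)/(-10) - 47573*1/29370 = sqrt(2)*(-1/10) - 47573/29370 = -sqrt(2)/10 - 47573/29370 = -47573/29370 - sqrt(2)/10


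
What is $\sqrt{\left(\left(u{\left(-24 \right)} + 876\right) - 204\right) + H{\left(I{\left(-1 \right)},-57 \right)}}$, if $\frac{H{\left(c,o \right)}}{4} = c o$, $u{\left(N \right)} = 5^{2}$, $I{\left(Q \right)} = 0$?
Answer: $\sqrt{697} \approx 26.401$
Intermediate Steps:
$u{\left(N \right)} = 25$
$H{\left(c,o \right)} = 4 c o$
$\sqrt{\left(\left(u{\left(-24 \right)} + 876\right) - 204\right) + H{\left(I{\left(-1 \right)},-57 \right)}} = \sqrt{\left(\left(25 + 876\right) - 204\right) + 4 \cdot 0 \left(-57\right)} = \sqrt{\left(901 - 204\right) + 0} = \sqrt{697 + 0} = \sqrt{697}$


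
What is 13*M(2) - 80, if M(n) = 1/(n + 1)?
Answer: -227/3 ≈ -75.667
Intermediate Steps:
M(n) = 1/(1 + n)
13*M(2) - 80 = 13/(1 + 2) - 80 = 13/3 - 80 = -227/3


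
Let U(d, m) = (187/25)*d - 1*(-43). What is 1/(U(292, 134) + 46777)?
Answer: 25/1225104 ≈ 2.0406e-5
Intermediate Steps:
U(d, m) = 43 + 187*d/25 (U(d, m) = (187*(1/25))*d + 43 = 187*d/25 + 43 = 43 + 187*d/25)
1/(U(292, 134) + 46777) = 1/((43 + (187/25)*292) + 46777) = 1/((43 + 54604/25) + 46777) = 1/(55679/25 + 46777) = 1/(1225104/25) = 25/1225104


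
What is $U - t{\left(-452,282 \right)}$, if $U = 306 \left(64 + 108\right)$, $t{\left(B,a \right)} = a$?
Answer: $52350$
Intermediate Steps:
$U = 52632$ ($U = 306 \cdot 172 = 52632$)
$U - t{\left(-452,282 \right)} = 52632 - 282 = 52350$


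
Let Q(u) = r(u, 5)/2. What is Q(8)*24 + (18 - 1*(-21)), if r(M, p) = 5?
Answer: 99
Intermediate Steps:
Q(u) = 5/2
Q(8)*24 + (18 - 1*(-21)) = (5/2)*24 + (18 - 1*(-21)) = 60 + (18 + 21) = 60 + 39 = 99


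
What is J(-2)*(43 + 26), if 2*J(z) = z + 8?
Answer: 207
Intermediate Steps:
J(z) = 4 + z/2 (J(z) = (z + 8)/2 = (8 + z)/2 = 4 + z/2)
J(-2)*(43 + 26) = (4 + (½)*(-2))*(43 + 26) = (4 - 1)*69 = 3*69 = 207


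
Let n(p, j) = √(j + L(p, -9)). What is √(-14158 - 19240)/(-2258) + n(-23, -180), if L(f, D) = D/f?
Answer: I*(-23*√33398 + 20322*√1173)/51934 ≈ 13.321*I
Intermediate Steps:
n(p, j) = √(j - 9/p)
√(-14158 - 19240)/(-2258) + n(-23, -180) = √(-14158 - 19240)/(-2258) + √(-180 - 9/(-23)) = √(-33398)*(-1/2258) + √(-180 - 9*(-1/23)) = (I*√33398)*(-1/2258) + √(-180 + 9/23) = -I*√33398/2258 + √(-4131/23) = -I*√33398/2258 + 9*I*√1173/23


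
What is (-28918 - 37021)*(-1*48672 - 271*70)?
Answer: 4460245838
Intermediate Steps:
(-28918 - 37021)*(-1*48672 - 271*70) = -65939*(-48672 - 18970) = -65939*(-67642) = 4460245838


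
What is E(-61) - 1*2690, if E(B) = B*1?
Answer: -2751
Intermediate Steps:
E(B) = B
E(-61) - 1*2690 = -61 - 1*2690 = -61 - 2690 = -2751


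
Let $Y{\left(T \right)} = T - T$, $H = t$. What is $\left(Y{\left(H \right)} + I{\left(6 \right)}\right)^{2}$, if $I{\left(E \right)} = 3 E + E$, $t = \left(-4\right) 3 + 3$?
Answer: $576$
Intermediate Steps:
$t = -9$ ($t = -12 + 3 = -9$)
$H = -9$
$Y{\left(T \right)} = 0$
$I{\left(E \right)} = 4 E$
$\left(Y{\left(H \right)} + I{\left(6 \right)}\right)^{2} = \left(0 + 4 \cdot 6\right)^{2} = \left(0 + 24\right)^{2} = 24^{2} = 576$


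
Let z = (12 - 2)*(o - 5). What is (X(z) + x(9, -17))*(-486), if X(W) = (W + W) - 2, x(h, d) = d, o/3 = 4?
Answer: -58806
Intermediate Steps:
o = 12 (o = 3*4 = 12)
z = 70 (z = (12 - 2)*(12 - 5) = 10*7 = 70)
X(W) = -2 + 2*W (X(W) = 2*W - 2 = -2 + 2*W)
(X(z) + x(9, -17))*(-486) = ((-2 + 2*70) - 17)*(-486) = ((-2 + 140) - 17)*(-486) = (138 - 17)*(-486) = 121*(-486) = -58806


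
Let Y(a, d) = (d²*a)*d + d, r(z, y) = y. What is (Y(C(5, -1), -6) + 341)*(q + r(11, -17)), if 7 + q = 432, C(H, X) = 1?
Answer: 48552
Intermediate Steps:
q = 425 (q = -7 + 432 = 425)
Y(a, d) = d + a*d³ (Y(a, d) = (a*d²)*d + d = a*d³ + d = d + a*d³)
(Y(C(5, -1), -6) + 341)*(q + r(11, -17)) = ((-6 + 1*(-6)³) + 341)*(425 - 17) = ((-6 + 1*(-216)) + 341)*408 = ((-6 - 216) + 341)*408 = (-222 + 341)*408 = 119*408 = 48552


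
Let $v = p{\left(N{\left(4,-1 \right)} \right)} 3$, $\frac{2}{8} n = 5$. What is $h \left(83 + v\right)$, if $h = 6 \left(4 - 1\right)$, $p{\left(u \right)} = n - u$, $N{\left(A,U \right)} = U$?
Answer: $2628$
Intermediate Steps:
$n = 20$ ($n = 4 \cdot 5 = 20$)
$p{\left(u \right)} = 20 - u$
$h = 18$ ($h = 6 \cdot 3 = 18$)
$v = 63$ ($v = \left(20 - -1\right) 3 = \left(20 + 1\right) 3 = 21 \cdot 3 = 63$)
$h \left(83 + v\right) = 18 \left(83 + 63\right) = 18 \cdot 146 = 2628$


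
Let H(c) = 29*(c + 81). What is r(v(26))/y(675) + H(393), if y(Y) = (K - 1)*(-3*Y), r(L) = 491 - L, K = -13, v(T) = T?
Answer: 25979971/1890 ≈ 13746.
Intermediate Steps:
H(c) = 2349 + 29*c (H(c) = 29*(81 + c) = 2349 + 29*c)
y(Y) = 42*Y (y(Y) = (-13 - 1)*(-3*Y) = -(-42)*Y = 42*Y)
r(v(26))/y(675) + H(393) = (491 - 1*26)/((42*675)) + (2349 + 29*393) = (491 - 26)/28350 + (2349 + 11397) = 465*(1/28350) + 13746 = 31/1890 + 13746 = 25979971/1890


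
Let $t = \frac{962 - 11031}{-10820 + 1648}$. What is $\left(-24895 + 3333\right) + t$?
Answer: $- \frac{197756595}{9172} \approx -21561.0$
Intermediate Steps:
$t = \frac{10069}{9172}$ ($t = - \frac{10069}{-9172} = \left(-10069\right) \left(- \frac{1}{9172}\right) = \frac{10069}{9172} \approx 1.0978$)
$\left(-24895 + 3333\right) + t = \left(-24895 + 3333\right) + \frac{10069}{9172} = -21562 + \frac{10069}{9172} = - \frac{197756595}{9172}$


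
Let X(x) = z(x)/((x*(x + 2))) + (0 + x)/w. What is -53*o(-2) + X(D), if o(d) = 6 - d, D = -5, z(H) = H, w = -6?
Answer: -847/2 ≈ -423.50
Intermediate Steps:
X(x) = 1/(2 + x) - x/6 (X(x) = x/((x*(x + 2))) + (0 + x)/(-6) = x/((x*(2 + x))) + x*(-⅙) = x*(1/(x*(2 + x))) - x/6 = 1/(2 + x) - x/6)
-53*o(-2) + X(D) = -53*(6 - 1*(-2)) + (6 - 1*(-5)² - 2*(-5))/(6*(2 - 5)) = -53*(6 + 2) + (⅙)*(6 - 1*25 + 10)/(-3) = -53*8 + (⅙)*(-⅓)*(6 - 25 + 10) = -424 + (⅙)*(-⅓)*(-9) = -424 + ½ = -847/2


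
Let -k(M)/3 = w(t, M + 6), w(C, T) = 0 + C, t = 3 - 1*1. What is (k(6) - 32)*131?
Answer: -4978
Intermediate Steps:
t = 2 (t = 3 - 1 = 2)
w(C, T) = C
k(M) = -6 (k(M) = -3*2 = -6)
(k(6) - 32)*131 = (-6 - 32)*131 = -38*131 = -4978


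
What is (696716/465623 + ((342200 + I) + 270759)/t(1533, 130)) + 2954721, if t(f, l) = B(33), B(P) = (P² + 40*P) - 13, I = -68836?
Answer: 3296638416129633/1115632708 ≈ 2.9549e+6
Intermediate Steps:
B(P) = -13 + P² + 40*P
t(f, l) = 2396 (t(f, l) = -13 + 33² + 40*33 = -13 + 1089 + 1320 = 2396)
(696716/465623 + ((342200 + I) + 270759)/t(1533, 130)) + 2954721 = (696716/465623 + ((342200 - 68836) + 270759)/2396) + 2954721 = (696716*(1/465623) + (273364 + 270759)*(1/2396)) + 2954721 = (696716/465623 + 544123*(1/2396)) + 2954721 = (696716/465623 + 544123/2396) + 2954721 = 255025515165/1115632708 + 2954721 = 3296638416129633/1115632708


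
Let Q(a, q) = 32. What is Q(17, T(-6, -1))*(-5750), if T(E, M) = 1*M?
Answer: -184000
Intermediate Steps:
T(E, M) = M
Q(17, T(-6, -1))*(-5750) = 32*(-5750) = -184000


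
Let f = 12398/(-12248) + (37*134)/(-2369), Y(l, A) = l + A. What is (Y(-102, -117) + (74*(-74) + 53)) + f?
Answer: -81897807575/14507756 ≈ -5645.1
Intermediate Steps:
Y(l, A) = A + l
f = -45048223/14507756 (f = 12398*(-1/12248) + 4958*(-1/2369) = -6199/6124 - 4958/2369 = -45048223/14507756 ≈ -3.1051)
(Y(-102, -117) + (74*(-74) + 53)) + f = ((-117 - 102) + (74*(-74) + 53)) - 45048223/14507756 = (-219 + (-5476 + 53)) - 45048223/14507756 = (-219 - 5423) - 45048223/14507756 = -5642 - 45048223/14507756 = -81897807575/14507756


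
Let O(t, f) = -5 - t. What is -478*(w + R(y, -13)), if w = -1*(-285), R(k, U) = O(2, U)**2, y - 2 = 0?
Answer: -159652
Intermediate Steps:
y = 2 (y = 2 + 0 = 2)
R(k, U) = 49 (R(k, U) = (-5 - 1*2)**2 = (-5 - 2)**2 = (-7)**2 = 49)
w = 285
-478*(w + R(y, -13)) = -478*(285 + 49) = -478*334 = -159652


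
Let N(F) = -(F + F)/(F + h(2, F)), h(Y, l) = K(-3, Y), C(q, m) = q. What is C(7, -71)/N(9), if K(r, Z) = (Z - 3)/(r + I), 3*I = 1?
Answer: -175/48 ≈ -3.6458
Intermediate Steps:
I = ⅓ (I = (⅓)*1 = ⅓ ≈ 0.33333)
K(r, Z) = (-3 + Z)/(⅓ + r) (K(r, Z) = (Z - 3)/(r + ⅓) = (-3 + Z)/(⅓ + r))
h(Y, l) = 9/8 - 3*Y/8 (h(Y, l) = 3*(-3 + Y)/(1 + 3*(-3)) = 3*(-3 + Y)/(1 - 9) = 3*(-3 + Y)/(-8) = 3*(-⅛)*(-3 + Y) = 9/8 - 3*Y/8)
N(F) = -2*F/(3/8 + F) (N(F) = -(F + F)/(F + (9/8 - 3/8*2)) = -2*F/(F + (9/8 - ¾)) = -2*F/(F + 3/8) = -2*F/(3/8 + F))
C(7, -71)/N(9) = 7/((-16*9/(3 + 8*9))) = 7/((-16*9/(3 + 72))) = 7/((-16*9/75)) = 7/((-16*9*1/75)) = 7/(-48/25) = 7*(-25/48) = -175/48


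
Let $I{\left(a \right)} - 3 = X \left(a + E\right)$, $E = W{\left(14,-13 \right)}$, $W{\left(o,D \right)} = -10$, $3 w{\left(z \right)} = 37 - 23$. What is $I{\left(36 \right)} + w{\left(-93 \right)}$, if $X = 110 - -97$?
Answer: $\frac{16169}{3} \approx 5389.7$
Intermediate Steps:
$w{\left(z \right)} = \frac{14}{3}$ ($w{\left(z \right)} = \frac{37 - 23}{3} = \frac{1}{3} \cdot 14 = \frac{14}{3}$)
$E = -10$
$X = 207$ ($X = 110 + 97 = 207$)
$I{\left(a \right)} = -2067 + 207 a$ ($I{\left(a \right)} = 3 + 207 \left(a - 10\right) = 3 + 207 \left(-10 + a\right) = 3 + \left(-2070 + 207 a\right) = -2067 + 207 a$)
$I{\left(36 \right)} + w{\left(-93 \right)} = \left(-2067 + 207 \cdot 36\right) + \frac{14}{3} = \left(-2067 + 7452\right) + \frac{14}{3} = 5385 + \frac{14}{3} = \frac{16169}{3}$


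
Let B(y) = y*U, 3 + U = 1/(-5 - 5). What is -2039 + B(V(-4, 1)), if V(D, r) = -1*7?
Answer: -20173/10 ≈ -2017.3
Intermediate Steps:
V(D, r) = -7
U = -31/10 (U = -3 + 1/(-5 - 5) = -3 + 1/(-10) = -3 - 1/10 = -31/10 ≈ -3.1000)
B(y) = -31*y/10 (B(y) = y*(-31/10) = -31*y/10)
-2039 + B(V(-4, 1)) = -2039 - 31/10*(-7) = -2039 + 217/10 = -20173/10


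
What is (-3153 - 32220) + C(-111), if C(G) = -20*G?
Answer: -33153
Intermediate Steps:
(-3153 - 32220) + C(-111) = (-3153 - 32220) - 20*(-111) = -35373 + 2220 = -33153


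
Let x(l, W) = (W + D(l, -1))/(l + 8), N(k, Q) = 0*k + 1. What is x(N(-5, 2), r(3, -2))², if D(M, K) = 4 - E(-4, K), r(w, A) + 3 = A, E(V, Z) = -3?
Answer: 4/81 ≈ 0.049383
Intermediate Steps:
N(k, Q) = 1 (N(k, Q) = 0 + 1 = 1)
r(w, A) = -3 + A
D(M, K) = 7 (D(M, K) = 4 - 1*(-3) = 4 + 3 = 7)
x(l, W) = (7 + W)/(8 + l) (x(l, W) = (W + 7)/(l + 8) = (7 + W)/(8 + l))
x(N(-5, 2), r(3, -2))² = ((7 + (-3 - 2))/(8 + 1))² = ((7 - 5)/9)² = ((⅑)*2)² = (2/9)² = 4/81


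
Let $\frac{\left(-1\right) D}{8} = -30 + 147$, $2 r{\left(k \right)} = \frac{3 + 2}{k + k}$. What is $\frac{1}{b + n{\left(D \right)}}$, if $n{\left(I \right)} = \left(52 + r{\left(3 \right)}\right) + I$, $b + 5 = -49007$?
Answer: $- \frac{12}{598747} \approx -2.0042 \cdot 10^{-5}$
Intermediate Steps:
$r{\left(k \right)} = \frac{5}{4 k}$ ($r{\left(k \right)} = \frac{\left(3 + 2\right) \frac{1}{k + k}}{2} = \frac{5 \frac{1}{2 k}}{2} = \frac{\frac{5}{2} \frac{1}{k}}{2} = \frac{5}{4 k}$)
$b = -49012$ ($b = -5 - 49007 = -49012$)
$D = -936$ ($D = - 8 \left(-30 + 147\right) = \left(-8\right) 117 = -936$)
$n{\left(I \right)} = \frac{629}{12} + I$ ($n{\left(I \right)} = \left(52 + \frac{5}{4 \cdot 3}\right) + I = \left(52 + \frac{5}{4} \cdot \frac{1}{3}\right) + I = \left(52 + \frac{5}{12}\right) + I = \frac{629}{12} + I$)
$\frac{1}{b + n{\left(D \right)}} = \frac{1}{-49012 + \left(\frac{629}{12} - 936\right)} = \frac{1}{-49012 - \frac{10603}{12}} = \frac{1}{- \frac{598747}{12}} = - \frac{12}{598747}$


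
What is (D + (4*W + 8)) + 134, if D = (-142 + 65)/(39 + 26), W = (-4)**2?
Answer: 13313/65 ≈ 204.82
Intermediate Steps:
W = 16
D = -77/65 ≈ -1.1846
(D + (4*W + 8)) + 134 = (-77/65 + (4*16 + 8)) + 134 = (-77/65 + (64 + 8)) + 134 = (-77/65 + 72) + 134 = 4603/65 + 134 = 13313/65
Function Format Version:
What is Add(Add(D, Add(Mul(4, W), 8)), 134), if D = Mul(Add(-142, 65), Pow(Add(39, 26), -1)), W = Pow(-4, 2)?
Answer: Rational(13313, 65) ≈ 204.82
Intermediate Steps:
W = 16
D = Rational(-77, 65) (D = Mul(-77, Pow(65, -1)) = Mul(-77, Rational(1, 65)) = Rational(-77, 65) ≈ -1.1846)
Add(Add(D, Add(Mul(4, W), 8)), 134) = Add(Add(Rational(-77, 65), Add(Mul(4, 16), 8)), 134) = Add(Add(Rational(-77, 65), Add(64, 8)), 134) = Add(Add(Rational(-77, 65), 72), 134) = Add(Rational(4603, 65), 134) = Rational(13313, 65)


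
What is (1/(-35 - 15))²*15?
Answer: 3/500 ≈ 0.0060000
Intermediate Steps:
(1/(-35 - 15))²*15 = (1/(-50))²*15 = (-1/50)²*15 = (1/2500)*15 = 3/500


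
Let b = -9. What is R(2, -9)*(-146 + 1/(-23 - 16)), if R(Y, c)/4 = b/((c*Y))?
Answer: -11390/39 ≈ -292.05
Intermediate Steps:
R(Y, c) = -36/(Y*c) (R(Y, c) = 4*(-9*1/(Y*c)) = 4*(-9/(Y*c)) = -36/(Y*c))
R(2, -9)*(-146 + 1/(-23 - 16)) = (-36/(2*(-9)))*(-146 + 1/(-23 - 16)) = (-36*1/2*(-1/9))*(-146 + 1/(-39)) = 2*(-146 - 1/39) = 2*(-5695/39) = -11390/39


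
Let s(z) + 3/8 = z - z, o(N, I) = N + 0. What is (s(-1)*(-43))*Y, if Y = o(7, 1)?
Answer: 903/8 ≈ 112.88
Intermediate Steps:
o(N, I) = N
Y = 7
s(z) = -3/8 (s(z) = -3/8 + (z - z) = -3/8 + 0 = -3/8)
(s(-1)*(-43))*Y = -3/8*(-43)*7 = (129/8)*7 = 903/8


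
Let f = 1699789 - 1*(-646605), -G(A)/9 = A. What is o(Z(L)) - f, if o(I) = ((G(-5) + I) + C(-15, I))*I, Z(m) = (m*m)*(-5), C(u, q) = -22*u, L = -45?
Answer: 96372356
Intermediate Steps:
G(A) = -9*A
f = 2346394 (f = 1699789 + 646605 = 2346394)
Z(m) = -5*m² (Z(m) = m²*(-5) = -5*m²)
o(I) = I*(375 + I) (o(I) = ((-9*(-5) + I) - 22*(-15))*I = ((45 + I) + 330)*I = (375 + I)*I = I*(375 + I))
o(Z(L)) - f = (-5*(-45)²)*(375 - 5*(-45)²) - 1*2346394 = (-5*2025)*(375 - 5*2025) - 2346394 = -10125*(375 - 10125) - 2346394 = -10125*(-9750) - 2346394 = 98718750 - 2346394 = 96372356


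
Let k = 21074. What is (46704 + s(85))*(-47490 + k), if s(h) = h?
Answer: -1235978224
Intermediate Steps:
(46704 + s(85))*(-47490 + k) = (46704 + 85)*(-47490 + 21074) = 46789*(-26416) = -1235978224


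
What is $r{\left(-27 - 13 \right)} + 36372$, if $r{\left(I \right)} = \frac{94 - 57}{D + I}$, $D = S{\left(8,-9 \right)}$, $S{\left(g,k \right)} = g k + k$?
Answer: $\frac{4400975}{121} \approx 36372.0$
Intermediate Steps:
$S{\left(g,k \right)} = k + g k$
$D = -81$ ($D = - 9 \left(1 + 8\right) = \left(-9\right) 9 = -81$)
$r{\left(I \right)} = \frac{37}{-81 + I}$ ($r{\left(I \right)} = \frac{94 - 57}{-81 + I} = \frac{37}{-81 + I}$)
$r{\left(-27 - 13 \right)} + 36372 = \frac{37}{-81 - 40} + 36372 = \frac{37}{-121} + 36372 = 37 \left(- \frac{1}{121}\right) + 36372 = - \frac{37}{121} + 36372 = \frac{4400975}{121}$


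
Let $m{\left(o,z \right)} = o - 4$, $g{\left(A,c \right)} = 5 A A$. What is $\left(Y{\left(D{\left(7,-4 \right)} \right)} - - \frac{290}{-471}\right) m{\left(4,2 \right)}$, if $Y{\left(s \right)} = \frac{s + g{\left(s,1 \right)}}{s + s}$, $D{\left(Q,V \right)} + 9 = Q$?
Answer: $0$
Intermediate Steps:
$g{\left(A,c \right)} = 5 A^{2}$
$D{\left(Q,V \right)} = -9 + Q$
$m{\left(o,z \right)} = -4 + o$ ($m{\left(o,z \right)} = o - 4 = -4 + o$)
$Y{\left(s \right)} = \frac{s + 5 s^{2}}{2 s}$ ($Y{\left(s \right)} = \frac{s + 5 s^{2}}{s + s} = \frac{s + 5 s^{2}}{2 s}$)
$\left(Y{\left(D{\left(7,-4 \right)} \right)} - - \frac{290}{-471}\right) m{\left(4,2 \right)} = \left(\left(\frac{1}{2} + \frac{5 \left(-9 + 7\right)}{2}\right) - - \frac{290}{-471}\right) \left(-4 + 4\right) = \left(\left(\frac{1}{2} + \frac{5}{2} \left(-2\right)\right) - \left(-290\right) \left(- \frac{1}{471}\right)\right) 0 = \left(\left(\frac{1}{2} - 5\right) - \frac{290}{471}\right) 0 = \left(- \frac{9}{2} - \frac{290}{471}\right) 0 = \left(- \frac{4819}{942}\right) 0 = 0$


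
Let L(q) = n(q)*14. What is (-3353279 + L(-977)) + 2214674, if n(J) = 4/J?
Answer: -1112417141/977 ≈ -1.1386e+6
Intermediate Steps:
L(q) = 56/q (L(q) = (4/q)*14 = 56/q)
(-3353279 + L(-977)) + 2214674 = (-3353279 + 56/(-977)) + 2214674 = (-3353279 + 56*(-1/977)) + 2214674 = (-3353279 - 56/977) + 2214674 = -3276153639/977 + 2214674 = -1112417141/977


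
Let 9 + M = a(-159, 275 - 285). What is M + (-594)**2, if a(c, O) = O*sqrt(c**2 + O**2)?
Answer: 352827 - 10*sqrt(25381) ≈ 3.5123e+5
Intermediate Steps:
a(c, O) = O*sqrt(O**2 + c**2)
M = -9 - 10*sqrt(25381) (M = -9 + (275 - 285)*sqrt((275 - 285)**2 + (-159)**2) = -9 - 10*sqrt((-10)**2 + 25281) = -9 - 10*sqrt(100 + 25281) = -9 - 10*sqrt(25381) ≈ -1602.1)
M + (-594)**2 = (-9 - 10*sqrt(25381)) + (-594)**2 = (-9 - 10*sqrt(25381)) + 352836 = 352827 - 10*sqrt(25381)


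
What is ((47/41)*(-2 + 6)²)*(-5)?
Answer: -3760/41 ≈ -91.707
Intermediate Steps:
((47/41)*(-2 + 6)²)*(-5) = ((47*(1/41))*4²)*(-5) = ((47/41)*16)*(-5) = (752/41)*(-5) = -3760/41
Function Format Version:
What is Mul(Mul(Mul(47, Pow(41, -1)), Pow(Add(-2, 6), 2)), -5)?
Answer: Rational(-3760, 41) ≈ -91.707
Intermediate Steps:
Mul(Mul(Mul(47, Pow(41, -1)), Pow(Add(-2, 6), 2)), -5) = Mul(Mul(Mul(47, Rational(1, 41)), Pow(4, 2)), -5) = Mul(Mul(Rational(47, 41), 16), -5) = Mul(Rational(752, 41), -5) = Rational(-3760, 41)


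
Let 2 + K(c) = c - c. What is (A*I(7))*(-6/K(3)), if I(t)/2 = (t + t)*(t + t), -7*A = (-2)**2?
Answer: -672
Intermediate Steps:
K(c) = -2 (K(c) = -2 + (c - c) = -2 + 0 = -2)
A = -4/7 (A = -1/7*(-2)**2 = -1/7*4 = -4/7 ≈ -0.57143)
I(t) = 8*t**2 (I(t) = 2*((t + t)*(t + t)) = 2*((2*t)*(2*t)) = 2*(4*t**2) = 8*t**2)
(A*I(7))*(-6/K(3)) = (-32*7**2/7)*(-6/(-2)) = (-32*49/7)*(-6*(-1/2)) = -4/7*392*3 = -224*3 = -672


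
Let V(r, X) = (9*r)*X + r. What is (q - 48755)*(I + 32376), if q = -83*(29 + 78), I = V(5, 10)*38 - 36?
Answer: -2860474680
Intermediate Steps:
V(r, X) = r + 9*X*r (V(r, X) = 9*X*r + r = r + 9*X*r)
I = 17254 (I = (5*(1 + 9*10))*38 - 36 = (5*(1 + 90))*38 - 36 = (5*91)*38 - 36 = 455*38 - 36 = 17290 - 36 = 17254)
q = -8881 (q = -83*107 = -8881)
(q - 48755)*(I + 32376) = (-8881 - 48755)*(17254 + 32376) = -57636*49630 = -2860474680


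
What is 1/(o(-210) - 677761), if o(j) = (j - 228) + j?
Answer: -1/678409 ≈ -1.4740e-6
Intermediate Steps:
o(j) = -228 + 2*j (o(j) = (-228 + j) + j = -228 + 2*j)
1/(o(-210) - 677761) = 1/((-228 + 2*(-210)) - 677761) = 1/((-228 - 420) - 677761) = 1/(-648 - 677761) = 1/(-678409) = -1/678409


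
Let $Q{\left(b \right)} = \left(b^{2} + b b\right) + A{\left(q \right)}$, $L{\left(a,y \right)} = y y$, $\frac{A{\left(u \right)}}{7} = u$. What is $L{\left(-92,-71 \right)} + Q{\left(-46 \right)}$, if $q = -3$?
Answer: $9252$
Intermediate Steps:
$A{\left(u \right)} = 7 u$
$L{\left(a,y \right)} = y^{2}$
$Q{\left(b \right)} = -21 + 2 b^{2}$ ($Q{\left(b \right)} = \left(b^{2} + b b\right) + 7 \left(-3\right) = \left(b^{2} + b^{2}\right) - 21 = 2 b^{2} - 21 = -21 + 2 b^{2}$)
$L{\left(-92,-71 \right)} + Q{\left(-46 \right)} = \left(-71\right)^{2} - \left(21 - 2 \left(-46\right)^{2}\right) = 5041 + \left(-21 + 2 \cdot 2116\right) = 5041 + \left(-21 + 4232\right) = 5041 + 4211 = 9252$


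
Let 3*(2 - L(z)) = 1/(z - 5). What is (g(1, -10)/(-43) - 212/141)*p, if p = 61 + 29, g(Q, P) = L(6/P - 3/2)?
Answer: -20031840/143491 ≈ -139.60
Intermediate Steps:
L(z) = 2 - 1/(3*(-5 + z)) (L(z) = 2 - 1/(3*(z - 5)) = 2 - 1/(3*(-5 + z)))
g(Q, P) = (-40 + 36/P)/(3*(-13/2 + 6/P)) (g(Q, P) = (-31 + 6*(6/P - 3/2))/(3*(-5 + (6/P - 3/2))) = (-31 + 6*(-3/2 + 6/P))/(3*(-5 + (-3/2 + 6/P))) = (-31 + (-9 + 36/P))/(3*(-13/2 + 6/P)) = (-40 + 36/P)/(3*(-13/2 + 6/P)))
p = 90
(g(1, -10)/(-43) - 212/141)*p = ((8*(-9 + 10*(-10))/(3*(-12 + 13*(-10))))/(-43) - 212/141)*90 = ((8*(-9 - 100)/(3*(-12 - 130)))*(-1/43) - 212*1/141)*90 = (((8/3)*(-109)/(-142))*(-1/43) - 212/141)*90 = (((8/3)*(-1/142)*(-109))*(-1/43) - 212/141)*90 = ((436/213)*(-1/43) - 212/141)*90 = (-436/9159 - 212/141)*90 = -222576/143491*90 = -20031840/143491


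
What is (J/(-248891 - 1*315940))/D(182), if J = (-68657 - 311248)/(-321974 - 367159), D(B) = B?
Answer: -126635/23614116679062 ≈ -5.3627e-9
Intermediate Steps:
J = 126635/229711 (J = -379905/(-689133) = -379905*(-1/689133) = 126635/229711 ≈ 0.55128)
(J/(-248891 - 1*315940))/D(182) = (126635/(229711*(-248891 - 1*315940)))/182 = (126635/(229711*(-248891 - 315940)))*(1/182) = ((126635/229711)/(-564831))*(1/182) = ((126635/229711)*(-1/564831))*(1/182) = -126635/129747893841*1/182 = -126635/23614116679062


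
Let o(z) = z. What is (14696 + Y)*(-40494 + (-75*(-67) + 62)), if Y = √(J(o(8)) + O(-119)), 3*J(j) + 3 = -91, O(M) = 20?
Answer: -520341272 - 35407*I*√102/3 ≈ -5.2034e+8 - 1.192e+5*I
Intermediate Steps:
J(j) = -94/3 (J(j) = -1 + (⅓)*(-91) = -1 - 91/3 = -94/3)
Y = I*√102/3 (Y = √(-94/3 + 20) = √(-34/3) = I*√102/3 ≈ 3.3665*I)
(14696 + Y)*(-40494 + (-75*(-67) + 62)) = (14696 + I*√102/3)*(-40494 + (-75*(-67) + 62)) = (14696 + I*√102/3)*(-40494 + (5025 + 62)) = (14696 + I*√102/3)*(-40494 + 5087) = (14696 + I*√102/3)*(-35407) = -520341272 - 35407*I*√102/3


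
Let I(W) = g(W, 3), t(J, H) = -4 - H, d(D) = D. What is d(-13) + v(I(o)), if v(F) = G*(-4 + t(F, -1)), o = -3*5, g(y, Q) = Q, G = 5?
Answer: -48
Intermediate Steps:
o = -15
I(W) = 3
v(F) = -35 (v(F) = 5*(-4 + (-4 - 1*(-1))) = 5*(-4 + (-4 + 1)) = 5*(-4 - 3) = 5*(-7) = -35)
d(-13) + v(I(o)) = -13 - 35 = -48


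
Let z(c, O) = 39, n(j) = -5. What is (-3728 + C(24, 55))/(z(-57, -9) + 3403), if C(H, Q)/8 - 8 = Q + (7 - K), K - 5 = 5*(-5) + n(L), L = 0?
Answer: -1484/1721 ≈ -0.86229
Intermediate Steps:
K = -25 (K = 5 + (5*(-5) - 5) = 5 + (-25 - 5) = 5 - 30 = -25)
C(H, Q) = 320 + 8*Q (C(H, Q) = 64 + 8*(Q + (7 - 1*(-25))) = 64 + 8*(Q + (7 + 25)) = 64 + 8*(Q + 32) = 64 + 8*(32 + Q) = 64 + (256 + 8*Q) = 320 + 8*Q)
(-3728 + C(24, 55))/(z(-57, -9) + 3403) = (-3728 + (320 + 8*55))/(39 + 3403) = (-3728 + (320 + 440))/3442 = (-3728 + 760)*(1/3442) = -2968*1/3442 = -1484/1721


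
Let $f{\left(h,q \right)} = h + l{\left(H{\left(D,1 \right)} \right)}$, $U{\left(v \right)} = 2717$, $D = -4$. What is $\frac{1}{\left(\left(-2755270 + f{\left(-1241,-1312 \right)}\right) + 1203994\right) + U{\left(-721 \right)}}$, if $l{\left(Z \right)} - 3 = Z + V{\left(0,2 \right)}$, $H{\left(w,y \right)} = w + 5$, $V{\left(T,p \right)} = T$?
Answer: $- \frac{1}{1549796} \approx -6.4525 \cdot 10^{-7}$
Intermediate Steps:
$H{\left(w,y \right)} = 5 + w$
$l{\left(Z \right)} = 3 + Z$ ($l{\left(Z \right)} = 3 + \left(Z + 0\right) = 3 + Z$)
$f{\left(h,q \right)} = 4 + h$ ($f{\left(h,q \right)} = h + \left(3 + \left(5 - 4\right)\right) = h + \left(3 + 1\right) = h + 4 = 4 + h$)
$\frac{1}{\left(\left(-2755270 + f{\left(-1241,-1312 \right)}\right) + 1203994\right) + U{\left(-721 \right)}} = \frac{1}{\left(\left(-2755270 + \left(4 - 1241\right)\right) + 1203994\right) + 2717} = \frac{1}{\left(\left(-2755270 - 1237\right) + 1203994\right) + 2717} = \frac{1}{\left(-2756507 + 1203994\right) + 2717} = \frac{1}{-1552513 + 2717} = \frac{1}{-1549796} = - \frac{1}{1549796}$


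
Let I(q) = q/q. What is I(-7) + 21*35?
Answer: 736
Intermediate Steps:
I(q) = 1
I(-7) + 21*35 = 1 + 21*35 = 1 + 735 = 736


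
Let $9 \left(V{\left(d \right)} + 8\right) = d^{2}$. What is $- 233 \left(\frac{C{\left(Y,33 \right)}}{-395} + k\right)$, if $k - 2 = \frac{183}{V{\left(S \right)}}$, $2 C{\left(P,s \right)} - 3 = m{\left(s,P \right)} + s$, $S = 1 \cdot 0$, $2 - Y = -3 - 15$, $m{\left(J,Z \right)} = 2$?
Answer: $\frac{15405261}{3160} \approx 4875.1$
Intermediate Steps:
$Y = 20$ ($Y = 2 - \left(-3 - 15\right) = 2 - -18 = 2 + 18 = 20$)
$S = 0$
$V{\left(d \right)} = -8 + \frac{d^{2}}{9}$
$C{\left(P,s \right)} = \frac{5}{2} + \frac{s}{2}$ ($C{\left(P,s \right)} = \frac{3}{2} + \frac{2 + s}{2} = \frac{3}{2} + \left(1 + \frac{s}{2}\right) = \frac{5}{2} + \frac{s}{2}$)
$k = - \frac{167}{8}$ ($k = 2 + \frac{183}{-8 + \frac{0^{2}}{9}} = 2 + \frac{183}{-8 + \frac{1}{9} \cdot 0} = 2 + \frac{183}{-8 + 0} = 2 + \frac{183}{-8} = 2 + 183 \left(- \frac{1}{8}\right) = 2 - \frac{183}{8} = - \frac{167}{8} \approx -20.875$)
$- 233 \left(\frac{C{\left(Y,33 \right)}}{-395} + k\right) = - 233 \left(\frac{\frac{5}{2} + \frac{1}{2} \cdot 33}{-395} - \frac{167}{8}\right) = - 233 \left(\left(\frac{5}{2} + \frac{33}{2}\right) \left(- \frac{1}{395}\right) - \frac{167}{8}\right) = - 233 \left(19 \left(- \frac{1}{395}\right) - \frac{167}{8}\right) = - 233 \left(- \frac{19}{395} - \frac{167}{8}\right) = \left(-233\right) \left(- \frac{66117}{3160}\right) = \frac{15405261}{3160}$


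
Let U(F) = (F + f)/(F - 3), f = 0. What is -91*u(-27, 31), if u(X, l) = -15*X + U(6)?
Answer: -37037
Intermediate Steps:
U(F) = F/(-3 + F) (U(F) = (F + 0)/(F - 3) = F/(-3 + F))
u(X, l) = 2 - 15*X (u(X, l) = -15*X + 6/(-3 + 6) = -15*X + 6/3 = -15*X + 6*(⅓) = -15*X + 2 = 2 - 15*X)
-91*u(-27, 31) = -91*(2 - 15*(-27)) = -91*(2 + 405) = -91*407 = -37037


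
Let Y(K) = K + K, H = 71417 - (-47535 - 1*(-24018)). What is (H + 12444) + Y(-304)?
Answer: 106770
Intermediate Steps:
H = 94934 (H = 71417 - (-47535 + 24018) = 71417 - 1*(-23517) = 71417 + 23517 = 94934)
Y(K) = 2*K
(H + 12444) + Y(-304) = (94934 + 12444) + 2*(-304) = 107378 - 608 = 106770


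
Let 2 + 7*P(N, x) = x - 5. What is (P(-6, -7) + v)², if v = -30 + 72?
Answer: 1600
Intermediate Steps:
P(N, x) = -1 + x/7 (P(N, x) = -2/7 + (x - 5)/7 = -2/7 + (-5 + x)/7 = -2/7 + (-5/7 + x/7) = -1 + x/7)
v = 42
(P(-6, -7) + v)² = ((-1 + (⅐)*(-7)) + 42)² = ((-1 - 1) + 42)² = (-2 + 42)² = 40² = 1600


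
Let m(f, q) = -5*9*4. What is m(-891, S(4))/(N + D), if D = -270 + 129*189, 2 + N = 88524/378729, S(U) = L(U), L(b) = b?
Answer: -1514916/202908133 ≈ -0.0074660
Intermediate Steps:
S(U) = U
N = -74326/42081 (N = -2 + 88524/378729 = -2 + 88524*(1/378729) = -2 + 9836/42081 = -74326/42081 ≈ -1.7663)
m(f, q) = -180 (m(f, q) = -45*4 = -180)
D = 24111 (D = -270 + 24381 = 24111)
m(-891, S(4))/(N + D) = -180/(-74326/42081 + 24111) = -180/1014540665/42081 = -180*42081/1014540665 = -1514916/202908133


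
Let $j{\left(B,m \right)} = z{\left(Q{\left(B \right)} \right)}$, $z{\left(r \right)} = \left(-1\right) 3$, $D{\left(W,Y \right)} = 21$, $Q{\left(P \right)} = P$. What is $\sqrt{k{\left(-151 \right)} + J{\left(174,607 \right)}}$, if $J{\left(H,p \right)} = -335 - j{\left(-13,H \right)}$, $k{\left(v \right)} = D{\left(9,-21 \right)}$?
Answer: $i \sqrt{311} \approx 17.635 i$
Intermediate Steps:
$z{\left(r \right)} = -3$
$k{\left(v \right)} = 21$
$j{\left(B,m \right)} = -3$
$J{\left(H,p \right)} = -332$ ($J{\left(H,p \right)} = -335 - -3 = -335 + 3 = -332$)
$\sqrt{k{\left(-151 \right)} + J{\left(174,607 \right)}} = \sqrt{21 - 332} = \sqrt{-311} = i \sqrt{311}$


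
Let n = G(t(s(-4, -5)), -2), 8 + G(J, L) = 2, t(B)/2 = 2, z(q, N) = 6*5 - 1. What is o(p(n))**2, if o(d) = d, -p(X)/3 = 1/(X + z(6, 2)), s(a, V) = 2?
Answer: 9/529 ≈ 0.017013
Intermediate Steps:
z(q, N) = 29 (z(q, N) = 30 - 1 = 29)
t(B) = 4 (t(B) = 2*2 = 4)
G(J, L) = -6 (G(J, L) = -8 + 2 = -6)
n = -6
p(X) = -3/(29 + X) (p(X) = -3/(X + 29) = -3/(29 + X))
o(p(n))**2 = (-3/(29 - 6))**2 = (-3/23)**2 = 9/529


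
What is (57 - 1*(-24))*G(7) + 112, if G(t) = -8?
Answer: -536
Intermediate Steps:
(57 - 1*(-24))*G(7) + 112 = (57 - 1*(-24))*(-8) + 112 = (57 + 24)*(-8) + 112 = 81*(-8) + 112 = -648 + 112 = -536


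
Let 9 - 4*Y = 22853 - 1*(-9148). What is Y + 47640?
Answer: 39642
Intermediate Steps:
Y = -7998 (Y = 9/4 - (22853 - 1*(-9148))/4 = 9/4 - (22853 + 9148)/4 = 9/4 - ¼*32001 = 9/4 - 32001/4 = -7998)
Y + 47640 = -7998 + 47640 = 39642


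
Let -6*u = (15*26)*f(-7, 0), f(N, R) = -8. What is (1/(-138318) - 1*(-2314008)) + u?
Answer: 320140883903/138318 ≈ 2.3145e+6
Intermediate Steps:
u = 520 (u = -15*26*(-8)/6 = -65*(-8) = -⅙*(-3120) = 520)
(1/(-138318) - 1*(-2314008)) + u = (1/(-138318) - 1*(-2314008)) + 520 = (-1/138318 + 2314008) + 520 = 320068958543/138318 + 520 = 320140883903/138318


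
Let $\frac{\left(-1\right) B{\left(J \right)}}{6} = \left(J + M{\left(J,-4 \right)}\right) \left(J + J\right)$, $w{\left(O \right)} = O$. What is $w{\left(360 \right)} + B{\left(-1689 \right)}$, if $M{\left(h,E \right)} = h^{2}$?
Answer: $57784716936$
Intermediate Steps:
$B{\left(J \right)} = - 12 J \left(J + J^{2}\right)$ ($B{\left(J \right)} = - 6 \left(J + J^{2}\right) \left(J + J\right) = - 6 \left(J + J^{2}\right) 2 J = - 6 \cdot 2 J \left(J + J^{2}\right) = - 12 J \left(J + J^{2}\right)$)
$w{\left(360 \right)} + B{\left(-1689 \right)} = 360 - 12 \left(-1689\right)^{2} \left(1 - 1689\right) = 360 - 34232652 \left(-1688\right) = 360 + 57784716576 = 57784716936$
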